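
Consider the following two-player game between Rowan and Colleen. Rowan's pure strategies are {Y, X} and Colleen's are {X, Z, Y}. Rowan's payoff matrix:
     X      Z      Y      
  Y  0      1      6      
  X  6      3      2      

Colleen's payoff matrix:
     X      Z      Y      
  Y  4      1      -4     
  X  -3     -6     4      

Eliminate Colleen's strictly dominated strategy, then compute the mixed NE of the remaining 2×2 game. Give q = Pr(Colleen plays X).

Colleen's strategy Z is strictly dominated by X: 4 > 1 and -3 > -6. Eliminate Z.
Colleen's mix must leave Rowan indifferent between Y and X.
  Rowan's expected payoff from Y: q·0 + (1−q)·6 = -6q + 6
  Rowan's expected payoff from X: q·6 + (1−q)·2 = 4q + 2
  -6q + 6 = 4q + 2  ⇒  -10q = -4  ⇒  q = 2/5.

q = 2/5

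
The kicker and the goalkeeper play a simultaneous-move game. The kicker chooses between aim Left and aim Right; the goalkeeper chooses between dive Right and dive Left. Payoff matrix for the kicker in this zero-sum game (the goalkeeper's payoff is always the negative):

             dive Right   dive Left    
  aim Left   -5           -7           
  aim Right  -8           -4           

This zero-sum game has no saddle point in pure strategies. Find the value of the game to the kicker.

In a mixed equilibrium the kicker is indifferent between aim Left and aim Right; this condition fixes q.
  the kicker's expected payoff from aim Left: q·(-5) + (1−q)·(-7) = 2q - 7
  the kicker's expected payoff from aim Right: q·(-8) + (1−q)·(-4) = -4q - 4
  2q - 7 = -4q - 4  ⇒  6q = 3  ⇒  q = 1/2.
The value is the kicker's expected payoff against this mix (using aim Left): (1/2)·(-5) + (1/2)·(-7) = -6.

v = -6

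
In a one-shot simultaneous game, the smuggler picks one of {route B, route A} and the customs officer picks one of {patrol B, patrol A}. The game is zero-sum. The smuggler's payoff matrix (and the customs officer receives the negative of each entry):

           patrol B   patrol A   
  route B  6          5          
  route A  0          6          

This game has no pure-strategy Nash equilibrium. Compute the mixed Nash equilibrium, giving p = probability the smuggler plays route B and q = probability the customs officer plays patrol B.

Set the customs officer's expected payoff from patrol B equal to that from patrol A:
  the customs officer's expected payoff from patrol B: p·(-6) + (1−p)·0 = -6p
  the customs officer's expected payoff from patrol A: p·(-5) + (1−p)·(-6) = p - 6
  -6p = p - 6  ⇒  -7p = -6  ⇒  p = 6/7.
Set the smuggler's expected payoff from route B equal to that from route A:
  the smuggler's expected payoff from route B: q·6 + (1−q)·5 = q + 5
  the smuggler's expected payoff from route A: q·0 + (1−q)·6 = -6q + 6
  q + 5 = -6q + 6  ⇒  7q = 1  ⇒  q = 1/7.

p = 6/7, q = 1/7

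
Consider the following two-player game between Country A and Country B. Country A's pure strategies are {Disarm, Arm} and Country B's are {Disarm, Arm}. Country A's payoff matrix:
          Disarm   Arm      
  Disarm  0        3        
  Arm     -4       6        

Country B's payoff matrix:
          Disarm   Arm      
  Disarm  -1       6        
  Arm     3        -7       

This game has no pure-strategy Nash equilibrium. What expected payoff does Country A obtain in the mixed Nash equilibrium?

Country B's mix must leave Country A indifferent between Disarm and Arm.
  Country A's expected payoff from Disarm: q·0 + (1−q)·3 = -3q + 3
  Country A's expected payoff from Arm: q·(-4) + (1−q)·6 = -10q + 6
  -3q + 3 = -10q + 6  ⇒  7q = 3  ⇒  q = 3/7.
At equilibrium Country A is indifferent across rows, so Country A's payoff equals the payoff from Disarm: (3/7)·0 + (4/7)·3 = 12/7.

12/7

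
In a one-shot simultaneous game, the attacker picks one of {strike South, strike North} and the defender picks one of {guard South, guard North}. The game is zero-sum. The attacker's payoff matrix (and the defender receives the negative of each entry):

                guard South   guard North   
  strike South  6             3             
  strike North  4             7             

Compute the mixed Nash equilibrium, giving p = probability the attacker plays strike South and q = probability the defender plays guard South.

p = 1/2, q = 2/3

Set the defender's expected payoff from guard South equal to that from guard North:
  the defender's payoff to guard South: p·(-6) + (1−p)·(-4) = -2p - 4
  the defender's payoff to guard North: p·(-3) + (1−p)·(-7) = 4p - 7
  -2p - 4 = 4p - 7  ⇒  -6p = -3  ⇒  p = 1/2.
The defender's mix must leave the attacker indifferent between strike South and strike North.
  the attacker's payoff from strike South: q·6 + (1−q)·3 = 3q + 3
  the attacker's payoff from strike North: q·4 + (1−q)·7 = -3q + 7
  3q + 3 = -3q + 7  ⇒  6q = 4  ⇒  q = 2/3.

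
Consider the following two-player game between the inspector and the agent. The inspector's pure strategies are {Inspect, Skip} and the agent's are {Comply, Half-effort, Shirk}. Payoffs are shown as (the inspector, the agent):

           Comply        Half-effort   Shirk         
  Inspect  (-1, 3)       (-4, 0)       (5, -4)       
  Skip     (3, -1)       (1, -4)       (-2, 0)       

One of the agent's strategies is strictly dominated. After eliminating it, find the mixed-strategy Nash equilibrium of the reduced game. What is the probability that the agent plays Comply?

The agent's strategy Half-effort is strictly dominated by Comply: 3 > 0 and -1 > -4. Eliminate Half-effort.
The agent's mix must leave the inspector indifferent between Inspect and Skip.
  the inspector's expected payoff from Inspect: q·(-1) + (1−q)·5 = -6q + 5
  the inspector's expected payoff from Skip: q·3 + (1−q)·(-2) = 5q - 2
  -6q + 5 = 5q - 2  ⇒  -11q = -7  ⇒  q = 7/11.

q = 7/11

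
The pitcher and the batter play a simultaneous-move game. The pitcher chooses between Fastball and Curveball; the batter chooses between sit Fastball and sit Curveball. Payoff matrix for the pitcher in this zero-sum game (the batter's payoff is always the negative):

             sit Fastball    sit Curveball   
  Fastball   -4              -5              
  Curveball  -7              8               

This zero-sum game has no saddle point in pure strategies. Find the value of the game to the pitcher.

v = -67/16

The batter's mix must leave the pitcher indifferent between Fastball and Curveball.
  the pitcher's expected payoff from Fastball: q·(-4) + (1−q)·(-5) = q - 5
  the pitcher's expected payoff from Curveball: q·(-7) + (1−q)·8 = -15q + 8
  q - 5 = -15q + 8  ⇒  16q = 13  ⇒  q = 13/16.
The value is the pitcher's expected payoff against this mix (using Fastball): (13/16)·(-4) + (3/16)·(-5) = -67/16.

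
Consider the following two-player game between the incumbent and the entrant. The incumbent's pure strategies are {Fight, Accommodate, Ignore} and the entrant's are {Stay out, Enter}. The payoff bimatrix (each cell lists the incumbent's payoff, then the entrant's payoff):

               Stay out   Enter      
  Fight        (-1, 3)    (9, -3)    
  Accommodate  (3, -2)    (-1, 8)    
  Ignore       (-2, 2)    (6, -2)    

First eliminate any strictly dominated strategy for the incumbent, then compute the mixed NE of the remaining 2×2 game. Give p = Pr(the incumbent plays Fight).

The incumbent's strategy Ignore is strictly dominated by Fight: -1 > -2 and 9 > 6. Eliminate Ignore.
The entrant's indifference between Stay out and Enter determines the incumbent's mixing probability p:
  the entrant's payoff to Stay out: p·3 + (1−p)·(-2) = 5p - 2
  the entrant's payoff to Enter: p·(-3) + (1−p)·8 = -11p + 8
  5p - 2 = -11p + 8  ⇒  16p = 10  ⇒  p = 5/8.

p = 5/8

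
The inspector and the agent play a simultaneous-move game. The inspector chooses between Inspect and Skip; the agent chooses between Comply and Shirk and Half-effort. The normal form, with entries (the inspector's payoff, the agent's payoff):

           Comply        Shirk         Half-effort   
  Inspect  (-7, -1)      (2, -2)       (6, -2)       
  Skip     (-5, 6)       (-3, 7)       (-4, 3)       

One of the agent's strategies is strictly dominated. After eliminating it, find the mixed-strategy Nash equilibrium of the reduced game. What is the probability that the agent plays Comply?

The agent's strategy Half-effort is strictly dominated by Comply: -1 > -2 and 6 > 3. Eliminate Half-effort.
For the inspector to be willing to mix, the inspector must be indifferent between Inspect and Skip, which pins down the agent's mix.
  the inspector's payoff to Inspect: q·(-7) + (1−q)·2 = -9q + 2
  the inspector's payoff to Skip: q·(-5) + (1−q)·(-3) = -2q - 3
  -9q + 2 = -2q - 3  ⇒  -7q = -5  ⇒  q = 5/7.

q = 5/7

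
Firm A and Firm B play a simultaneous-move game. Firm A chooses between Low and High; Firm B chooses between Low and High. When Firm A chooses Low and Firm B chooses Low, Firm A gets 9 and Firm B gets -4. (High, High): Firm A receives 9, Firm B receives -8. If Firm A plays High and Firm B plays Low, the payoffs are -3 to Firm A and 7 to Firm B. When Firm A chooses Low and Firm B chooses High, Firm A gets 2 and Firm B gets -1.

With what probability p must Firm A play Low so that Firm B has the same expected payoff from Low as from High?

Firm A's mix must leave Firm B indifferent between Low and High.
  Firm B's payoff to Low: p·(-4) + (1−p)·7 = -11p + 7
  Firm B's payoff to High: p·(-1) + (1−p)·(-8) = 7p - 8
  -11p + 7 = 7p - 8  ⇒  -18p = -15  ⇒  p = 5/6.

p = 5/6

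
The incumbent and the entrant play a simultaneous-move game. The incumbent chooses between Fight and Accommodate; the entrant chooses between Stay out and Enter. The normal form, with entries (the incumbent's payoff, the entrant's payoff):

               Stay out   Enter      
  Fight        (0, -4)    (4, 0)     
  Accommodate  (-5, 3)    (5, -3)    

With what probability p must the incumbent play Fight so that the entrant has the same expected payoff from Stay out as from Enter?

In a mixed equilibrium the entrant is indifferent between Stay out and Enter; this condition fixes p.
  the entrant's payoff from Stay out: p·(-4) + (1−p)·3 = -7p + 3
  the entrant's payoff from Enter: p·0 + (1−p)·(-3) = 3p - 3
  -7p + 3 = 3p - 3  ⇒  -10p = -6  ⇒  p = 3/5.

p = 3/5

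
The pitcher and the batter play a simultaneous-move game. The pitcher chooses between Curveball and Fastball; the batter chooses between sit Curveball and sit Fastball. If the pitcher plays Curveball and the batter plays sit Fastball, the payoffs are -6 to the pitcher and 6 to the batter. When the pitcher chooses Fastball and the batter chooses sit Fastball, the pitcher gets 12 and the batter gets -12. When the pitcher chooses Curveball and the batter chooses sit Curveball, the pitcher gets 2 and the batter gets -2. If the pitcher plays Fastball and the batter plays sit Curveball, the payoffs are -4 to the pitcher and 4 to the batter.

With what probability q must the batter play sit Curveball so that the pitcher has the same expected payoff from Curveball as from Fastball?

Set the pitcher's expected payoff from Curveball equal to that from Fastball:
  the pitcher's expected payoff from Curveball: q·2 + (1−q)·(-6) = 8q - 6
  the pitcher's expected payoff from Fastball: q·(-4) + (1−q)·12 = -16q + 12
  8q - 6 = -16q + 12  ⇒  24q = 18  ⇒  q = 3/4.

q = 3/4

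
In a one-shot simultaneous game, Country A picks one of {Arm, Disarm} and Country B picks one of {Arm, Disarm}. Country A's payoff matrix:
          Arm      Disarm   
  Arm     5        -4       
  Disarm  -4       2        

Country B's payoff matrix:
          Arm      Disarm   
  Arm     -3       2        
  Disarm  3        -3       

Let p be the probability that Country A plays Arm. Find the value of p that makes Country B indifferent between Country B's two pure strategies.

p = 6/11

Set Country B's expected payoff from Arm equal to that from Disarm:
  Country B's payoff from Arm: p·(-3) + (1−p)·3 = -6p + 3
  Country B's payoff from Disarm: p·2 + (1−p)·(-3) = 5p - 3
  -6p + 3 = 5p - 3  ⇒  -11p = -6  ⇒  p = 6/11.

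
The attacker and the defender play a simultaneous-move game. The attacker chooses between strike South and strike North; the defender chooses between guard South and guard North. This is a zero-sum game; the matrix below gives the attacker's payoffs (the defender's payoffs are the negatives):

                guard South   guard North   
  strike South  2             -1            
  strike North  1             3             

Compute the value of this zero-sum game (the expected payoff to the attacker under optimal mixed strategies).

v = 7/5

In a mixed equilibrium the attacker is indifferent between strike South and strike North; this condition fixes q.
  the attacker's payoff from strike South: q·2 + (1−q)·(-1) = 3q - 1
  the attacker's payoff from strike North: q·1 + (1−q)·3 = -2q + 3
  3q - 1 = -2q + 3  ⇒  5q = 4  ⇒  q = 4/5.
The value is the attacker's expected payoff against this mix (using strike South): (4/5)·2 + (1/5)·(-1) = 7/5.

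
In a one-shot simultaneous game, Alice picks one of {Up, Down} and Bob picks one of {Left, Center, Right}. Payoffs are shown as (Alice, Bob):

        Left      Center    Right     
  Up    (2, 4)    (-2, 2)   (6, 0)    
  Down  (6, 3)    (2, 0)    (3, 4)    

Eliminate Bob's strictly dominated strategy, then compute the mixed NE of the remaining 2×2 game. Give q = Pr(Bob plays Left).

Bob's strategy Center is strictly dominated by Left: 4 > 2 and 3 > 0. Eliminate Center.
Set Alice's expected payoff from Up equal to that from Down:
  Alice's expected payoff from Up: q·2 + (1−q)·6 = -4q + 6
  Alice's expected payoff from Down: q·6 + (1−q)·3 = 3q + 3
  -4q + 6 = 3q + 3  ⇒  -7q = -3  ⇒  q = 3/7.

q = 3/7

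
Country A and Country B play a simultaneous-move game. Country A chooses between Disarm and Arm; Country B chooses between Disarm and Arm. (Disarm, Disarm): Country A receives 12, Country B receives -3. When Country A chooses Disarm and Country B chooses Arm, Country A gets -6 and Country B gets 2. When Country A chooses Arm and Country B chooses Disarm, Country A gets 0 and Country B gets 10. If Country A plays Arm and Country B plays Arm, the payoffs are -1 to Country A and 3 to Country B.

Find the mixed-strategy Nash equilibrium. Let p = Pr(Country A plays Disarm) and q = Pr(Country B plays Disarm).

p = 7/12, q = 5/17

Set Country B's expected payoff from Disarm equal to that from Arm:
  Country B's expected payoff from Disarm: p·(-3) + (1−p)·10 = -13p + 10
  Country B's expected payoff from Arm: p·2 + (1−p)·3 = -p + 3
  -13p + 10 = -p + 3  ⇒  -12p = -7  ⇒  p = 7/12.
For Country A to be willing to mix, Country A must be indifferent between Disarm and Arm, which pins down Country B's mix.
  Country A's payoff to Disarm: q·12 + (1−q)·(-6) = 18q - 6
  Country A's payoff to Arm: q·0 + (1−q)·(-1) = q - 1
  18q - 6 = q - 1  ⇒  17q = 5  ⇒  q = 5/17.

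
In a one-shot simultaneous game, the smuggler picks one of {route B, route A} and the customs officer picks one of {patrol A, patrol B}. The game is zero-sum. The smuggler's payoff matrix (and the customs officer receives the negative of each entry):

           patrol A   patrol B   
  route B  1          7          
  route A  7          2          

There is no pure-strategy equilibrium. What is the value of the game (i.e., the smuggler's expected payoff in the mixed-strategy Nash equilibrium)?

v = 47/11

The customs officer's mix must leave the smuggler indifferent between route B and route A.
  the smuggler's payoff to route B: q·1 + (1−q)·7 = -6q + 7
  the smuggler's payoff to route A: q·7 + (1−q)·2 = 5q + 2
  -6q + 7 = 5q + 2  ⇒  -11q = -5  ⇒  q = 5/11.
The value is the smuggler's expected payoff against this mix (using route B): (5/11)·1 + (6/11)·7 = 47/11.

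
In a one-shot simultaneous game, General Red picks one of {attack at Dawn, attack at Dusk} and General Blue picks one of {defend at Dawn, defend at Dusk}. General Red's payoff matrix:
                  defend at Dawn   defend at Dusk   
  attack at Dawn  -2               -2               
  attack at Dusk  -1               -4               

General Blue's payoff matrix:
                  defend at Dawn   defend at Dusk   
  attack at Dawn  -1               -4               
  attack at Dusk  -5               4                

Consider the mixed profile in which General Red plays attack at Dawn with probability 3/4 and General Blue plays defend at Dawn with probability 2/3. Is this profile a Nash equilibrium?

Yes

Check General Blue's indifference given General Red's mix p = 3/4:
  payoff from defend at Dawn = -2; payoff from defend at Dusk = -2 — equal.
Check General Red's indifference given General Blue's mix q = 2/3:
  payoff from attack at Dawn = -2; payoff from attack at Dusk = -2 — equal.
Both players are indifferent, so neither can profitably deviate.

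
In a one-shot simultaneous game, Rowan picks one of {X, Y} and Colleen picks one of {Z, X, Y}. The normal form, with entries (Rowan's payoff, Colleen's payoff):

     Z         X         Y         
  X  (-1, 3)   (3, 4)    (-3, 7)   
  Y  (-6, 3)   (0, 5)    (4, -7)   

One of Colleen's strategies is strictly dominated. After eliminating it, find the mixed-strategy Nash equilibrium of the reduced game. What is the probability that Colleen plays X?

Colleen's strategy Z is strictly dominated by X: 4 > 3 and 5 > 3. Eliminate Z.
Rowan's indifference between X and Y determines Colleen's mixing probability q:
  Rowan's payoff from X: q·3 + (1−q)·(-3) = 6q - 3
  Rowan's payoff from Y: q·0 + (1−q)·4 = -4q + 4
  6q - 3 = -4q + 4  ⇒  10q = 7  ⇒  q = 7/10.

q = 7/10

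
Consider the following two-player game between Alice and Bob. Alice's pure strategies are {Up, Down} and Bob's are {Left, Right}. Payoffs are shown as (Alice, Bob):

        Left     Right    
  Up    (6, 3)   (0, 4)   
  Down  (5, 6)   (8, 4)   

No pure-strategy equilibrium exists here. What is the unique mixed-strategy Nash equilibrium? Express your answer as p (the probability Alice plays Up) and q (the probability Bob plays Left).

Bob's indifference between Left and Right determines Alice's mixing probability p:
  Bob's expected payoff from Left: p·3 + (1−p)·6 = -3p + 6
  Bob's expected payoff from Right: p·4 + (1−p)·4 = 4
  -3p + 6 = 4  ⇒  -3p = -2  ⇒  p = 2/3.
In a mixed equilibrium Alice is indifferent between Up and Down; this condition fixes q.
  Alice's payoff to Up: q·6 + (1−q)·0 = 6q
  Alice's payoff to Down: q·5 + (1−q)·8 = -3q + 8
  6q = -3q + 8  ⇒  9q = 8  ⇒  q = 8/9.

p = 2/3, q = 8/9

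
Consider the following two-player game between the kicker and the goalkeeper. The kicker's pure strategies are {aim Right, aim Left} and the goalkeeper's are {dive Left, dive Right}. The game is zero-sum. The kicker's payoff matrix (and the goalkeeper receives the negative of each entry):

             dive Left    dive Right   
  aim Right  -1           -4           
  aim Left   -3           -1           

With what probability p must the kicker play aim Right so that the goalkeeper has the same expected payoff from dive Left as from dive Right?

For the goalkeeper to be willing to mix, the goalkeeper must be indifferent between dive Left and dive Right, which pins down the kicker's mix.
  the goalkeeper's expected payoff from dive Left: p·1 + (1−p)·3 = -2p + 3
  the goalkeeper's expected payoff from dive Right: p·4 + (1−p)·1 = 3p + 1
  -2p + 3 = 3p + 1  ⇒  -5p = -2  ⇒  p = 2/5.

p = 2/5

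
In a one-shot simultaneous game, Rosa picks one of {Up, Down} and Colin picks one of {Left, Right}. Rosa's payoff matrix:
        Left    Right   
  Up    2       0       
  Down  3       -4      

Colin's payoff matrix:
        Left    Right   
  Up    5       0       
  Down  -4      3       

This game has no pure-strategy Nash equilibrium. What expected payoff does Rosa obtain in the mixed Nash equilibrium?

In a mixed equilibrium Rosa is indifferent between Up and Down; this condition fixes q.
  Rosa's expected payoff from Up: q·2 + (1−q)·0 = 2q
  Rosa's expected payoff from Down: q·3 + (1−q)·(-4) = 7q - 4
  2q = 7q - 4  ⇒  -5q = -4  ⇒  q = 4/5.
At equilibrium Rosa is indifferent across rows, so Rosa's payoff equals the payoff from Up: (4/5)·2 + (1/5)·0 = 8/5.

8/5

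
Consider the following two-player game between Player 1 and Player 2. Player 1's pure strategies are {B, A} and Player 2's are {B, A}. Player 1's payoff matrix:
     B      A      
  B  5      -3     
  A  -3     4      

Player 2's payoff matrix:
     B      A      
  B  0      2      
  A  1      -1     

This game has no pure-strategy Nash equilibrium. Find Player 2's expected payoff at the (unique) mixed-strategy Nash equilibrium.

1/2

For Player 2 to be willing to mix, Player 2 must be indifferent between B and A, which pins down Player 1's mix.
  Player 2's payoff to B: p·0 + (1−p)·1 = -p + 1
  Player 2's payoff to A: p·2 + (1−p)·(-1) = 3p - 1
  -p + 1 = 3p - 1  ⇒  -4p = -2  ⇒  p = 1/2.
At equilibrium Player 2 is indifferent across columns, so Player 2's payoff equals the payoff from B: (1/2)·0 + (1/2)·1 = 1/2.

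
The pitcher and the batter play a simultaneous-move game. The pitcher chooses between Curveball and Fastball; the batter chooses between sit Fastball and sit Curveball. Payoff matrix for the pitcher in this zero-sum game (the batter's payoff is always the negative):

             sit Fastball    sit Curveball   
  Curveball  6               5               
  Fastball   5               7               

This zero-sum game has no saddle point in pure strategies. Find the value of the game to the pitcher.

v = 17/3

For the pitcher to be willing to mix, the pitcher must be indifferent between Curveball and Fastball, which pins down the batter's mix.
  the pitcher's payoff from Curveball: q·6 + (1−q)·5 = q + 5
  the pitcher's payoff from Fastball: q·5 + (1−q)·7 = -2q + 7
  q + 5 = -2q + 7  ⇒  3q = 2  ⇒  q = 2/3.
The value is the pitcher's expected payoff against this mix (using Curveball): (2/3)·6 + (1/3)·5 = 17/3.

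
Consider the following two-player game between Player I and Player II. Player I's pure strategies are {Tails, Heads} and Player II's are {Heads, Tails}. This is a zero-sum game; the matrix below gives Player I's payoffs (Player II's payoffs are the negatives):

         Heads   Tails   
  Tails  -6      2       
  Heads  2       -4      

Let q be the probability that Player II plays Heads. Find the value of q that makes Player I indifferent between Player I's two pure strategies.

Player I's indifference between Tails and Heads determines Player II's mixing probability q:
  Player I's payoff to Tails: q·(-6) + (1−q)·2 = -8q + 2
  Player I's payoff to Heads: q·2 + (1−q)·(-4) = 6q - 4
  -8q + 2 = 6q - 4  ⇒  -14q = -6  ⇒  q = 3/7.

q = 3/7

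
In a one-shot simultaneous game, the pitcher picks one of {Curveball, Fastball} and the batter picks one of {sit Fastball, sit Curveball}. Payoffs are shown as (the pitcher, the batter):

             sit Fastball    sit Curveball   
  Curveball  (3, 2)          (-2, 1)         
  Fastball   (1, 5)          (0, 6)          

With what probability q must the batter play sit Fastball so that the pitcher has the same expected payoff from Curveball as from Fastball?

q = 1/2

For the pitcher to be willing to mix, the pitcher must be indifferent between Curveball and Fastball, which pins down the batter's mix.
  the pitcher's payoff to Curveball: q·3 + (1−q)·(-2) = 5q - 2
  the pitcher's payoff to Fastball: q·1 + (1−q)·0 = q
  5q - 2 = q  ⇒  4q = 2  ⇒  q = 1/2.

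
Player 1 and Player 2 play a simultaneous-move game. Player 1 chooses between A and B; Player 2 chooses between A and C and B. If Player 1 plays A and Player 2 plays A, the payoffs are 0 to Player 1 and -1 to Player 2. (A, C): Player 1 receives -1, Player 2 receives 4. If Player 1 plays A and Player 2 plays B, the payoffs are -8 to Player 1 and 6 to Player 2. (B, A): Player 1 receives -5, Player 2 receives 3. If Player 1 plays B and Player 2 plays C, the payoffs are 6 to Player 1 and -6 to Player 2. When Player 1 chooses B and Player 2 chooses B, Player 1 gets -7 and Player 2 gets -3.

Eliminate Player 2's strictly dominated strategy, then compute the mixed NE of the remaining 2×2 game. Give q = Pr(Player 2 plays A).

Player 2's strategy C is strictly dominated by B: 6 > 4 and -3 > -6. Eliminate C.
For Player 1 to be willing to mix, Player 1 must be indifferent between A and B, which pins down Player 2's mix.
  Player 1's expected payoff from A: q·0 + (1−q)·(-8) = 8q - 8
  Player 1's expected payoff from B: q·(-5) + (1−q)·(-7) = 2q - 7
  8q - 8 = 2q - 7  ⇒  6q = 1  ⇒  q = 1/6.

q = 1/6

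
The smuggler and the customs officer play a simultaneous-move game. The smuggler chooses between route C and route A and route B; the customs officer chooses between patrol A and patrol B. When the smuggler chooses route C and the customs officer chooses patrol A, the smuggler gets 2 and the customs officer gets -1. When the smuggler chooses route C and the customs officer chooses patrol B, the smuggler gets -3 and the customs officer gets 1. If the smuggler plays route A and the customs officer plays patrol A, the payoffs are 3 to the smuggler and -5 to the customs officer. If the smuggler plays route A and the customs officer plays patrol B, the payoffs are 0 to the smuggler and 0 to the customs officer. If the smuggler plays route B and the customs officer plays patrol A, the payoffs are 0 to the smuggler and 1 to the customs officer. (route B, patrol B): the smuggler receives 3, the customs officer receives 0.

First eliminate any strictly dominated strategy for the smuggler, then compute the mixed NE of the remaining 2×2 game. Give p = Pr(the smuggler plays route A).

p = 1/6

The smuggler's strategy route C is strictly dominated by route A: 3 > 2 and 0 > -3. Eliminate route C.
The customs officer's indifference between patrol A and patrol B determines the smuggler's mixing probability p:
  the customs officer's payoff from patrol A: p·(-5) + (1−p)·1 = -6p + 1
  the customs officer's payoff from patrol B: p·0 + (1−p)·0 = 0
  -6p + 1 = 0  ⇒  -6p = -1  ⇒  p = 1/6.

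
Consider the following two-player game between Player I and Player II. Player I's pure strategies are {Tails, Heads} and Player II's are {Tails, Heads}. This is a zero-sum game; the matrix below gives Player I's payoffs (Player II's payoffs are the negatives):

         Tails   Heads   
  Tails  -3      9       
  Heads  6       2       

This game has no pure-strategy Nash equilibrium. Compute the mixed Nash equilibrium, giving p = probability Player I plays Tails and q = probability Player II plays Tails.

p = 1/4, q = 7/16

In a mixed equilibrium Player II is indifferent between Tails and Heads; this condition fixes p.
  Player II's payoff from Tails: p·3 + (1−p)·(-6) = 9p - 6
  Player II's payoff from Heads: p·(-9) + (1−p)·(-2) = -7p - 2
  9p - 6 = -7p - 2  ⇒  16p = 4  ⇒  p = 1/4.
Set Player I's expected payoff from Tails equal to that from Heads:
  Player I's payoff to Tails: q·(-3) + (1−q)·9 = -12q + 9
  Player I's payoff to Heads: q·6 + (1−q)·2 = 4q + 2
  -12q + 9 = 4q + 2  ⇒  -16q = -7  ⇒  q = 7/16.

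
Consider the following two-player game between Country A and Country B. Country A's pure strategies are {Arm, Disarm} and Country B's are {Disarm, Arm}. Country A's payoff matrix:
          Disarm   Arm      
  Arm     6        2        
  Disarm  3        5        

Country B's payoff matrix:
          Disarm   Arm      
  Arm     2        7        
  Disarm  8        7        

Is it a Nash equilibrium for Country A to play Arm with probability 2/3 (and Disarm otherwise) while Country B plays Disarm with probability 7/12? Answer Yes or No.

Given Country A's mix p = 2/3, Country B's payoff from Disarm is 4 but from Arm is 7. Country B strictly prefers Arm, so Country B would not mix.
So the proposed profile is not a Nash equilibrium.

No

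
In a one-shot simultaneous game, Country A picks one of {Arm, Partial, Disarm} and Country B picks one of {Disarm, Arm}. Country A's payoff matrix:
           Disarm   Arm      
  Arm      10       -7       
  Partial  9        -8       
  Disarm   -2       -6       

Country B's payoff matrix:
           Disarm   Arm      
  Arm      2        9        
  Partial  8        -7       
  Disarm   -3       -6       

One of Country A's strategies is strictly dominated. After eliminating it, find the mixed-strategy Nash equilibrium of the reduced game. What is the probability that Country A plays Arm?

Country A's strategy Partial is strictly dominated by Arm: 10 > 9 and -7 > -8. Eliminate Partial.
Country A's mix must leave Country B indifferent between Disarm and Arm.
  Country B's payoff from Disarm: p·2 + (1−p)·(-3) = 5p - 3
  Country B's payoff from Arm: p·9 + (1−p)·(-6) = 15p - 6
  5p - 3 = 15p - 6  ⇒  -10p = -3  ⇒  p = 3/10.

p = 3/10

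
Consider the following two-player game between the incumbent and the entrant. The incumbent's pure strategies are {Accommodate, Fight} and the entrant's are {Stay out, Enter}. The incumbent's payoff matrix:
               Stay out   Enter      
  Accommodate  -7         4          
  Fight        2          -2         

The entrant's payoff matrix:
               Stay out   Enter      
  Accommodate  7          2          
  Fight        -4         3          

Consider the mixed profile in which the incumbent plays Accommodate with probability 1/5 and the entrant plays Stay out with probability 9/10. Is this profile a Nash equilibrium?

No

Given the incumbent's mix p = 1/5, the entrant's payoff from Stay out is -9/5 but from Enter is 14/5. The entrant strictly prefers Enter, so the entrant would not mix.
So the proposed profile is not a Nash equilibrium.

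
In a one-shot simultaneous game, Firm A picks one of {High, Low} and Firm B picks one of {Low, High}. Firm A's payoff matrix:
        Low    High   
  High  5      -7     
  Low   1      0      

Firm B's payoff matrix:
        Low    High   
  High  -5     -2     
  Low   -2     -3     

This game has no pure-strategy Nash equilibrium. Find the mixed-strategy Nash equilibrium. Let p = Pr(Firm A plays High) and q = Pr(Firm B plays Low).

Set Firm B's expected payoff from Low equal to that from High:
  Firm B's payoff from Low: p·(-5) + (1−p)·(-2) = -3p - 2
  Firm B's payoff from High: p·(-2) + (1−p)·(-3) = p - 3
  -3p - 2 = p - 3  ⇒  -4p = -1  ⇒  p = 1/4.
For Firm A to be willing to mix, Firm A must be indifferent between High and Low, which pins down Firm B's mix.
  Firm A's payoff from High: q·5 + (1−q)·(-7) = 12q - 7
  Firm A's payoff from Low: q·1 + (1−q)·0 = q
  12q - 7 = q  ⇒  11q = 7  ⇒  q = 7/11.

p = 1/4, q = 7/11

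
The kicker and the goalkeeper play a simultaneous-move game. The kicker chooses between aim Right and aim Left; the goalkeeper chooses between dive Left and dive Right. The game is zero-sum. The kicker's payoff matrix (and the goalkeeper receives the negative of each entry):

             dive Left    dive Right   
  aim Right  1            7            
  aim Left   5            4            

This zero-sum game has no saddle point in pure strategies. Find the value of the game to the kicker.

Set the kicker's expected payoff from aim Right equal to that from aim Left:
  the kicker's expected payoff from aim Right: q·1 + (1−q)·7 = -6q + 7
  the kicker's expected payoff from aim Left: q·5 + (1−q)·4 = q + 4
  -6q + 7 = q + 4  ⇒  -7q = -3  ⇒  q = 3/7.
The value is the kicker's expected payoff against this mix (using aim Right): (3/7)·1 + (4/7)·7 = 31/7.

v = 31/7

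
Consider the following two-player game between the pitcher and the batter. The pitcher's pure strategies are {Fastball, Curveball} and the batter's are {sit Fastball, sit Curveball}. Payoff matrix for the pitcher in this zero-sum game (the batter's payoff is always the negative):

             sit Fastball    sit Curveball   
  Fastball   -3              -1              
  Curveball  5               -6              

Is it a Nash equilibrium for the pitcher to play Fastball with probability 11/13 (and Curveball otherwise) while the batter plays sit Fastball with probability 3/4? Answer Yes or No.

No

Given the batter's mix q = 3/4, the pitcher's payoff from Fastball is -5/2 but from Curveball is 9/4. The pitcher strictly prefers Curveball, so the pitcher would not mix.
So the proposed profile is not a Nash equilibrium.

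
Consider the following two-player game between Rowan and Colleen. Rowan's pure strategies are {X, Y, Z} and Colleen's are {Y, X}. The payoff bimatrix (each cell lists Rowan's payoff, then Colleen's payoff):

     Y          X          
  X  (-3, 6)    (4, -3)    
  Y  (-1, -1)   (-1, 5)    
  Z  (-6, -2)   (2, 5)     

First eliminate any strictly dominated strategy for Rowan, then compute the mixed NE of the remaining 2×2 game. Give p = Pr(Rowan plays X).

Rowan's strategy Z is strictly dominated by X: -3 > -6 and 4 > 2. Eliminate Z.
Set Colleen's expected payoff from Y equal to that from X:
  Colleen's expected payoff from Y: p·6 + (1−p)·(-1) = 7p - 1
  Colleen's expected payoff from X: p·(-3) + (1−p)·5 = -8p + 5
  7p - 1 = -8p + 5  ⇒  15p = 6  ⇒  p = 2/5.

p = 2/5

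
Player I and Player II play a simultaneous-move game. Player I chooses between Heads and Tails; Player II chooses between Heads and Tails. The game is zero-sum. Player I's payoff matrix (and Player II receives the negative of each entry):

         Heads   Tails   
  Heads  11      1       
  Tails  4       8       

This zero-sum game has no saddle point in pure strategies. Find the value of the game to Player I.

v = 6

Player II's mix must leave Player I indifferent between Heads and Tails.
  Player I's expected payoff from Heads: q·11 + (1−q)·1 = 10q + 1
  Player I's expected payoff from Tails: q·4 + (1−q)·8 = -4q + 8
  10q + 1 = -4q + 8  ⇒  14q = 7  ⇒  q = 1/2.
The value is Player I's expected payoff against this mix (using Heads): (1/2)·11 + (1/2)·1 = 6.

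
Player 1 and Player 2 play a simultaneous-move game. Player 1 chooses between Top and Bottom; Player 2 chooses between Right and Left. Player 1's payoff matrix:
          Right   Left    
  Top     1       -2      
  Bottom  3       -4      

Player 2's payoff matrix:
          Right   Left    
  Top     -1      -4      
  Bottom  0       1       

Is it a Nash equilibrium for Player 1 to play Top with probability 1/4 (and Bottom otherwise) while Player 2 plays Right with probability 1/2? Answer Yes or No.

Yes

Check Player 2's indifference given Player 1's mix p = 1/4:
  payoff from Right = -1/4; payoff from Left = -1/4 — equal.
Check Player 1's indifference given Player 2's mix q = 1/2:
  payoff from Top = -1/2; payoff from Bottom = -1/2 — equal.
Both players are indifferent, so neither can profitably deviate.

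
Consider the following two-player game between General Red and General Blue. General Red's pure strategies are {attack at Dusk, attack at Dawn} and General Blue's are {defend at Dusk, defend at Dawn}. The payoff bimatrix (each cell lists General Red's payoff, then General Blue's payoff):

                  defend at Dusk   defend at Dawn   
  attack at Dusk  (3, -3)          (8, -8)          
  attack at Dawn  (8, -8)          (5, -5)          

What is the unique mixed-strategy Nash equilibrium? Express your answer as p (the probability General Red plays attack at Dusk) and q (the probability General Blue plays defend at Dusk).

In a mixed equilibrium General Blue is indifferent between defend at Dusk and defend at Dawn; this condition fixes p.
  General Blue's payoff from defend at Dusk: p·(-3) + (1−p)·(-8) = 5p - 8
  General Blue's payoff from defend at Dawn: p·(-8) + (1−p)·(-5) = -3p - 5
  5p - 8 = -3p - 5  ⇒  8p = 3  ⇒  p = 3/8.
Set General Red's expected payoff from attack at Dusk equal to that from attack at Dawn:
  General Red's expected payoff from attack at Dusk: q·3 + (1−q)·8 = -5q + 8
  General Red's expected payoff from attack at Dawn: q·8 + (1−q)·5 = 3q + 5
  -5q + 8 = 3q + 5  ⇒  -8q = -3  ⇒  q = 3/8.

p = 3/8, q = 3/8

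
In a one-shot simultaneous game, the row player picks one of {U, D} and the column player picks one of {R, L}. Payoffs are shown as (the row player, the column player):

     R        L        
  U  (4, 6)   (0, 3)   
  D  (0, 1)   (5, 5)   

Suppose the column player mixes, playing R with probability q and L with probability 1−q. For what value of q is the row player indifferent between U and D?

q = 5/9

For the row player to be willing to mix, the row player must be indifferent between U and D, which pins down the column player's mix.
  the row player's payoff to U: q·4 + (1−q)·0 = 4q
  the row player's payoff to D: q·0 + (1−q)·5 = -5q + 5
  4q = -5q + 5  ⇒  9q = 5  ⇒  q = 5/9.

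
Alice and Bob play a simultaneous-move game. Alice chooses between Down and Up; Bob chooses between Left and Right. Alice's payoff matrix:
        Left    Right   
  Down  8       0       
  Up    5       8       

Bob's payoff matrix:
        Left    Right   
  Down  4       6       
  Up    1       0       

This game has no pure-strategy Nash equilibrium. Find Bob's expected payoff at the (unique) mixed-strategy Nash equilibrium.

For Bob to be willing to mix, Bob must be indifferent between Left and Right, which pins down Alice's mix.
  Bob's expected payoff from Left: p·4 + (1−p)·1 = 3p + 1
  Bob's expected payoff from Right: p·6 + (1−p)·0 = 6p
  3p + 1 = 6p  ⇒  -3p = -1  ⇒  p = 1/3.
At equilibrium Bob is indifferent across columns, so Bob's payoff equals the payoff from Left: (1/3)·4 + (2/3)·1 = 2.

2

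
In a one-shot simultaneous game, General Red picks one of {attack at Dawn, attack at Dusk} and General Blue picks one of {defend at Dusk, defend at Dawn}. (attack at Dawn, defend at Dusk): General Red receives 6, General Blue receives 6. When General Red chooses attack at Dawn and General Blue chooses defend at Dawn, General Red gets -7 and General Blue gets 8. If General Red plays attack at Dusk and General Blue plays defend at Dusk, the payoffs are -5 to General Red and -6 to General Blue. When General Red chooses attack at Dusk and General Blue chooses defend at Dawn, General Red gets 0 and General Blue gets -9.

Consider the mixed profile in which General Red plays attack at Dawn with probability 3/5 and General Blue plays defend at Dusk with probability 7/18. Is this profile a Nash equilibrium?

Check General Blue's indifference given General Red's mix p = 3/5:
  payoff from defend at Dusk = 6/5; payoff from defend at Dawn = 6/5 — equal.
Check General Red's indifference given General Blue's mix q = 7/18:
  payoff from attack at Dawn = -35/18; payoff from attack at Dusk = -35/18 — equal.
Both players are indifferent, so neither can profitably deviate.

Yes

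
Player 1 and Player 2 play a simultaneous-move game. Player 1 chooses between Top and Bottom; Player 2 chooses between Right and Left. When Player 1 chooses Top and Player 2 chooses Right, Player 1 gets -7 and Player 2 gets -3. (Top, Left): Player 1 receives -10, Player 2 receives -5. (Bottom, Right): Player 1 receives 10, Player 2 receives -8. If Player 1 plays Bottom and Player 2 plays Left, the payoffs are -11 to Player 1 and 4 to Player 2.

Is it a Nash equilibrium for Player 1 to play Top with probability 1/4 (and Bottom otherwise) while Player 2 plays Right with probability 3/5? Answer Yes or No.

No

Given Player 1's mix p = 1/4, Player 2's payoff from Right is -27/4 but from Left is 7/4. Player 2 strictly prefers Left, so Player 2 would not mix.
So the proposed profile is not a Nash equilibrium.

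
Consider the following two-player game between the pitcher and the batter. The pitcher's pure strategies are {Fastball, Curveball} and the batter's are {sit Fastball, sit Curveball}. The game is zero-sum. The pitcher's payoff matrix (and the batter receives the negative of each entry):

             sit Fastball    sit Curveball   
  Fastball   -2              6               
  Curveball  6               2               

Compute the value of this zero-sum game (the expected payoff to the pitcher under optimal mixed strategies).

v = 10/3

In a mixed equilibrium the pitcher is indifferent between Fastball and Curveball; this condition fixes q.
  the pitcher's payoff from Fastball: q·(-2) + (1−q)·6 = -8q + 6
  the pitcher's payoff from Curveball: q·6 + (1−q)·2 = 4q + 2
  -8q + 6 = 4q + 2  ⇒  -12q = -4  ⇒  q = 1/3.
The value is the pitcher's expected payoff against this mix (using Fastball): (1/3)·(-2) + (2/3)·6 = 10/3.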